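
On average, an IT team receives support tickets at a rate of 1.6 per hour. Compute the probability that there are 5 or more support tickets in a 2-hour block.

Over the interval, μ = 1.6 × 2 = 3.2 (a 2-hour block = 2 hours).
P(N ≥ 5) = 1 − P(N ≤ 4) = 1 − Σ_{j=0}^{4} e^(−μ) μ^j/j! ≈ 0.2194.

0.2194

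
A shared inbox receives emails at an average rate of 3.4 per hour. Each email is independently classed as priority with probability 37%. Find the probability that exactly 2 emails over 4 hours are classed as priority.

0.0826

Thinning: the emails that are classed as priority themselves form a Poisson process with rate 0.37 × 3.4 = 1.258 per hour.
Over the interval, μ = 1.258 × 4 = 5.032 (4 hours).
P(N = 2) = e^(−5.032) · 5.032^2/2! ≈ 0.0826.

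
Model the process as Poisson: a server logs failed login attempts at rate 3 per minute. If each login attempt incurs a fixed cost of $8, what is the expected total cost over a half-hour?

E[N] = 3 × 30 = 90 (a half-hour = 30 minutes); E[cost] = 90 × $8 = $720.

$720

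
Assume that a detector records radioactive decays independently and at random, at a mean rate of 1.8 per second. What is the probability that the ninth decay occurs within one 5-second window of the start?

Over the interval, μ = 1.8 × 5 = 9 (a 5-second window = 5 seconds).
The ninth arrival falls in the interval iff at least 9 events occur there: P(S_9 ≤ t) = P(N ≥ 9) = 1 − P(N ≤ 8) ≈ 0.5443.

0.5443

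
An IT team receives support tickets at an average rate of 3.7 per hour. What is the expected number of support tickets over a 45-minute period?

E[N] = λt = 3.7 × 0.75 = 2.775 (a 45-minute period = 0.75 hours).

2.775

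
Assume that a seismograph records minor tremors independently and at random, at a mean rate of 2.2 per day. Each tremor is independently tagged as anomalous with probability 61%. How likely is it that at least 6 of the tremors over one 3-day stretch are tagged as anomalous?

Thinning: the tremors that are tagged as anomalous themselves form a Poisson process with rate 0.61 × 2.2 = 1.342 per day.
Over the interval, μ = 1.342 × 3 = 4.026 (a 3-day stretch = 3 days).
P(N ≥ 6) = 1 − P(N ≤ 5) ≈ 0.2189.

0.2189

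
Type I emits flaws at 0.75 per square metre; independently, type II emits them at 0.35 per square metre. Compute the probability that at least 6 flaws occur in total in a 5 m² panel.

Independent Poisson processes superpose: combined rate λ = 0.75 + 0.35 = 1.1 per square metre.
Over the interval, μ = 1.1 × 5 = 5.5 (a 5 m² panel = 5 square metres).
P(N ≥ 6) = 1 − P(N ≤ 5) ≈ 0.4711.

0.4711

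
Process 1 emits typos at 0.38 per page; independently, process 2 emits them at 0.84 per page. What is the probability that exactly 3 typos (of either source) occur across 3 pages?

0.2103

Independent Poisson processes superpose: combined rate λ = 0.38 + 0.84 = 1.22 per page.
Over the interval, μ = 1.22 × 3 = 3.66 (3 pages).
P(N = 3) = e^(−3.66) · 3.66^3/3! ≈ 0.2103.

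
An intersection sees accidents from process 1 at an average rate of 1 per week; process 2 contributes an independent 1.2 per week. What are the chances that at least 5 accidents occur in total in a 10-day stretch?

0.2093

Independent Poisson processes superpose: combined rate λ = 1 + 1.2 = 2.2 per week.
Over the interval, μ = 2.2 × 10/7 ≈ 3.14286 (a 10-day stretch = 10/7 weeks).
P(N ≥ 5) = 1 − P(N ≤ 4) ≈ 0.2093.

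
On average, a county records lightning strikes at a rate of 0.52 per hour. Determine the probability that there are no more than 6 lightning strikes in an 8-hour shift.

0.8720

Over the interval, μ = 0.52 × 8 = 4.16 (an 8-hour shift = 8 hours).
P(N ≤ 6) = Σ_{j=0}^{6} e^(−μ) μ^j/j! ≈ 0.8720.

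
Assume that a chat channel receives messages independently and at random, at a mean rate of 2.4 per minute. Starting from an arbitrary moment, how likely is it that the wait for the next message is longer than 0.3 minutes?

0.4868

The wait for the next event is exponential with rate λ = 2.4 per minute.
P(T > 0.3) = e^(−λt) = e^(−2.4 × 0.3) = e^(−0.72) ≈ 0.4868.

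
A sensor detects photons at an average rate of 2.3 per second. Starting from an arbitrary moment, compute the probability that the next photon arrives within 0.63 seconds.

Inter-arrival times are exponential with rate λ = 2.3 per second.
P(T ≤ 0.63) = 1 − e^(−λt) = 1 − e^(−2.3 × 0.63) = 1 − e^(−1.449) ≈ 0.7652.

0.7652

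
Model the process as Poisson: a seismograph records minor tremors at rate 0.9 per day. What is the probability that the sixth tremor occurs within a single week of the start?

0.6012

Over the interval, μ = 0.9 × 7 = 6.3 (a week = 7 days).
The sixth arrival falls in the interval iff at least 6 events occur there: P(S_6 ≤ t) = P(N ≥ 6) = 1 − P(N ≤ 5) ≈ 0.6012.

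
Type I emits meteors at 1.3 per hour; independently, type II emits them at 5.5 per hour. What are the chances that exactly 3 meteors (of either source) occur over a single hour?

0.0584

Independent Poisson processes superpose: combined rate λ = 1.3 + 5.5 = 6.8 per hour.
So μ = 6.8.
P(N = 3) = e^(−6.8) · 6.8^3/3! ≈ 0.0584.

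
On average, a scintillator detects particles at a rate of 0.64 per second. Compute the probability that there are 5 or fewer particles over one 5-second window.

Over the interval, μ = 0.64 × 5 = 3.2 (a 5-second window = 5 seconds).
P(N ≤ 5) = Σ_{j=0}^{5} e^(−μ) μ^j/j! ≈ 0.8946.

0.8946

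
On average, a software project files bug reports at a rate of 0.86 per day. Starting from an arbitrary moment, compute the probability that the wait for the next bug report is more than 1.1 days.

0.3883

The wait for the next event is exponential with rate λ = 0.86 per day.
P(T > 1.1) = e^(−λt) = e^(−0.86 × 1.1) = e^(−0.946) ≈ 0.3883.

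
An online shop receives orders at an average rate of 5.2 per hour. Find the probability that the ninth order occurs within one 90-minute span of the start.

0.3796

Over the interval, μ = 5.2 × 1.5 = 7.8 (a 90-minute span = 1.5 hours).
The ninth arrival falls in the interval iff at least 9 events occur there: P(S_9 ≤ t) = P(N ≥ 9) = 1 − P(N ≤ 8) ≈ 0.3796.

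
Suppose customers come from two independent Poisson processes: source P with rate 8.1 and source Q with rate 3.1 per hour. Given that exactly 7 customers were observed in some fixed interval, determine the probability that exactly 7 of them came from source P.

0.1035

Given the total, each event is independently from source P with probability p = λ_P/(λ_P+λ_Q) = 8.1/11.2 ≈ 0.7232.
So K ~ Binomial(7, 8.1/11.2): P(K = 7) = C(7,7) · (8.1/11.2)^7 · (3.1/11.2)^0 ≈ 0.1035.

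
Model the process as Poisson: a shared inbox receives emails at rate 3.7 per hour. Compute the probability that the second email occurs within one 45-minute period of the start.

Over the interval, μ = 3.7 × 0.75 = 2.775 (a 45-minute period = 0.75 hours).
The second arrival falls in the interval iff at least 2 events occur there: P(S_2 ≤ t) = P(N ≥ 2) = 1 − P(N ≤ 1) ≈ 0.7646.

0.7646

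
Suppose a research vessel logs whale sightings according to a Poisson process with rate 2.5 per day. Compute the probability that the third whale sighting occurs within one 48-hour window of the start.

Over the interval, μ = 2.5 × 2 = 5 (a 48-hour window = 2 days).
The third arrival falls in the interval iff at least 3 events occur there: P(S_3 ≤ t) = P(N ≥ 3) = 1 − P(N ≤ 2) ≈ 0.8753.

0.8753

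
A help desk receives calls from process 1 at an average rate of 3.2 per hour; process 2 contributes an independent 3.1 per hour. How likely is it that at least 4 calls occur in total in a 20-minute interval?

0.1614

Independent Poisson processes superpose: combined rate λ = 3.2 + 3.1 = 6.3 per hour.
Over the interval, μ = 6.3 × 1/3 = 2.1 (a 20-minute interval = 1/3 hours).
P(N ≥ 4) = 1 − P(N ≤ 3) ≈ 0.1614.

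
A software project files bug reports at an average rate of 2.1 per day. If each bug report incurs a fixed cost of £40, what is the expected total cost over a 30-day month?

E[N] = 2.1 × 30 = 63 (a 30-day month = 30 days); E[cost] = 63 × £40 = £2520.

£2520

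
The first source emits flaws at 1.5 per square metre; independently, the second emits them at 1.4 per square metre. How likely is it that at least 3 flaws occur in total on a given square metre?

Independent Poisson processes superpose: combined rate λ = 1.5 + 1.4 = 2.9 per square metre.
So μ = 2.9.
P(N ≥ 3) = 1 − P(N ≤ 2) ≈ 0.5540.

0.5540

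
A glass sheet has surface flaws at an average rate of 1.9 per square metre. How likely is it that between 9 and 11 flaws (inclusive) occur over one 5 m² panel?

0.3602

Over the interval, μ = 1.9 × 5 = 9.5 (a 5 m² panel = 5 square metres).
P(9 ≤ N ≤ 11) = Σ_{j=9}^{11} e^(−9.5) · 9.5^j/j! ≈ 0.3602.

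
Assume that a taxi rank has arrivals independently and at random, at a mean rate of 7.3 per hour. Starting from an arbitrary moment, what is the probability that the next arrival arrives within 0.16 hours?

Inter-arrival times are exponential with rate λ = 7.3 per hour.
P(T ≤ 0.16) = 1 − e^(−λt) = 1 − e^(−7.3 × 0.16) = 1 − e^(−1.168) ≈ 0.6890.

0.6890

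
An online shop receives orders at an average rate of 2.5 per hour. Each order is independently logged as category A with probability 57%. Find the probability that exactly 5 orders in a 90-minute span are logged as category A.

0.0439

Thinning: the orders that are logged as category A themselves form a Poisson process with rate 0.57 × 2.5 = 1.425 per hour.
Over the interval, μ = 1.425 × 1.5 = 2.1375 (a 90-minute span = 1.5 hours).
P(N = 5) = e^(−2.1375) · 2.1375^5/5! ≈ 0.0439.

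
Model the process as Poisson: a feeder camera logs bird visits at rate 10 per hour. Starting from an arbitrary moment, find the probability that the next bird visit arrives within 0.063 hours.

Inter-arrival times are exponential with rate λ = 10 per hour.
P(T ≤ 0.063) = 1 − e^(−λt) = 1 − e^(−10 × 0.063) = 1 − e^(−0.63) ≈ 0.4674.

0.4674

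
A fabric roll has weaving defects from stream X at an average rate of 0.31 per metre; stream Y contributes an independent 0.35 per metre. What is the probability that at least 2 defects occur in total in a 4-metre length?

Independent Poisson processes superpose: combined rate λ = 0.31 + 0.35 = 0.66 per metre.
Over the interval, μ = 0.66 × 4 = 2.64 (a 4-metre length = 4 metres).
P(N ≥ 2) = 1 − P(N ≤ 1) ≈ 0.7402.

0.7402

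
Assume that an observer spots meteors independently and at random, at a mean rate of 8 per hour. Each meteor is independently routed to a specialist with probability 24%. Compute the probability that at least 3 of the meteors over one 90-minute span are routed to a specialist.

0.5494

Thinning: the meteors that are routed to a specialist themselves form a Poisson process with rate 0.24 × 8 = 1.92 per hour.
Over the interval, μ = 1.92 × 1.5 = 2.88 (a 90-minute span = 1.5 hours).
P(N ≥ 3) = 1 − P(N ≤ 2) ≈ 0.5494.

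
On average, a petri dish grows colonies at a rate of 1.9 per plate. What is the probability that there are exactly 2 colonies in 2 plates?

0.1615

Over the interval, μ = 1.9 × 2 = 3.8 (2 plates).
P(N = 2) = e^(−μ) μ^2/2! = e^(−3.8) · 3.8^2/2 ≈ 0.1615.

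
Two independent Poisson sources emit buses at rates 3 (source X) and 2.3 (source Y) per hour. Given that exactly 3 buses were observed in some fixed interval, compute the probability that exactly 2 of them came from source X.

Given the total, each event is independently from source X with probability p = λ_X/(λ_X+λ_Y) = 3/5.3 ≈ 0.5660.
So K ~ Binomial(3, 3/5.3): P(K = 2) = C(3,2) · (3/5.3)^2 · (2.3/5.3)^1 ≈ 0.4171.

0.4171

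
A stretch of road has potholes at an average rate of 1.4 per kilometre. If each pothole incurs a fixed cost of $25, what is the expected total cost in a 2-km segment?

E[N] = 1.4 × 2 = 2.8 (a 2-km segment = 2 kilometres); E[cost] = 2.8 × $25 = $70.

$70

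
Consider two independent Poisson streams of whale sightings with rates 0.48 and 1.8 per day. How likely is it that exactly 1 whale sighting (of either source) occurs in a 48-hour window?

Independent Poisson processes superpose: combined rate λ = 0.48 + 1.8 = 2.28 per day.
Over the interval, μ = 2.28 × 2 = 4.56 (a 48-hour window = 2 days).
P(N = 1) = e^(−4.56) · 4.56^1/1! ≈ 0.0477.

0.0477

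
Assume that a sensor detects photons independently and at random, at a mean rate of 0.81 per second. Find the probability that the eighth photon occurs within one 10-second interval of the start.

0.5609

Over the interval, μ = 0.81 × 10 = 8.1 (a 10-second interval = 10 seconds).
The eighth arrival falls in the interval iff at least 8 events occur there: P(S_8 ≤ t) = P(N ≥ 8) = 1 − P(N ≤ 7) ≈ 0.5609.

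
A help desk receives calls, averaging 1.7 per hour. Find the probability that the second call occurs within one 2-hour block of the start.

Over the interval, μ = 1.7 × 2 = 3.4 (a 2-hour block = 2 hours).
The second arrival falls in the interval iff at least 2 events occur there: P(S_2 ≤ t) = P(N ≥ 2) = 1 − P(N ≤ 1) ≈ 0.8532.

0.8532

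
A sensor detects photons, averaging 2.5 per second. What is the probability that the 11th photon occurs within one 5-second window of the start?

Over the interval, μ = 2.5 × 5 = 12.5 (a 5-second window = 5 seconds).
The 11th arrival falls in the interval iff at least 11 events occur there: P(S_11 ≤ t) = P(N ≥ 11) = 1 − P(N ≤ 10) ≈ 0.7029.

0.7029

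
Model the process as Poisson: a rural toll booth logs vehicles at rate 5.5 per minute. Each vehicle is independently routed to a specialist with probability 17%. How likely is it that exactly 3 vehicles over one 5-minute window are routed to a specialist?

Thinning: the vehicles that are routed to a specialist themselves form a Poisson process with rate 0.17 × 5.5 = 0.935 per minute.
Over the interval, μ = 0.935 × 5 = 4.675 (a 5-minute window = 5 minutes).
P(N = 3) = e^(−4.675) · 4.675^3/3! ≈ 0.1588.

0.1588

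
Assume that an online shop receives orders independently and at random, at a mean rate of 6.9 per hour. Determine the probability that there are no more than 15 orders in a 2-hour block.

0.6890

Over the interval, μ = 6.9 × 2 = 13.8 (a 2-hour block = 2 hours).
P(N ≤ 15) = Σ_{j=0}^{15} e^(−μ) μ^j/j! ≈ 0.6890.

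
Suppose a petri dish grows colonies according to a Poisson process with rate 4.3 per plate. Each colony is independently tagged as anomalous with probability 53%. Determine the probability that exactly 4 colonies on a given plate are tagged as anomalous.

0.1151

Thinning: the colonies that are tagged as anomalous themselves form a Poisson process with rate 0.53 × 4.3 = 2.279 per plate.
So μ = 2.279.
P(N = 4) = e^(−2.279) · 2.279^4/4! ≈ 0.1151.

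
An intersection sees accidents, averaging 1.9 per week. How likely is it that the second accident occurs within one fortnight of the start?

Over the interval, μ = 1.9 × 2 = 3.8 (a fortnight = 2 weeks).
The second arrival falls in the interval iff at least 2 events occur there: P(S_2 ≤ t) = P(N ≥ 2) = 1 − P(N ≤ 1) ≈ 0.8926.

0.8926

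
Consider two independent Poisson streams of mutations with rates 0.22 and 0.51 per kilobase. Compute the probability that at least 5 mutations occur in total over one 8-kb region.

0.6930

Independent Poisson processes superpose: combined rate λ = 0.22 + 0.51 = 0.73 per kilobase.
Over the interval, μ = 0.73 × 8 = 5.84 (an 8-kb region = 8 kilobases).
P(N ≥ 5) = 1 − P(N ≤ 4) ≈ 0.6930.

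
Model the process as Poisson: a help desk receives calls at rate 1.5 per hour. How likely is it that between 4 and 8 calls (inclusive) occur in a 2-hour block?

0.3490

Over the interval, μ = 1.5 × 2 = 3 (a 2-hour block = 2 hours).
P(4 ≤ N ≤ 8) = Σ_{j=4}^{8} e^(−3) · 3^j/j! ≈ 0.3490.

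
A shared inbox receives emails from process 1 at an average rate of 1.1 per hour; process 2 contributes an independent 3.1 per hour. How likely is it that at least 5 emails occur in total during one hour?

0.4102

Independent Poisson processes superpose: combined rate λ = 1.1 + 3.1 = 4.2 per hour.
So μ = 4.2.
P(N ≥ 5) = 1 − P(N ≤ 4) ≈ 0.4102.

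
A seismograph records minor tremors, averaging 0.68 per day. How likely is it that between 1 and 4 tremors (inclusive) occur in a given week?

0.4750

Over the interval, μ = 0.68 × 7 = 4.76 (a week = 7 days).
P(1 ≤ N ≤ 4) = Σ_{j=1}^{4} e^(−4.76) · 4.76^j/j! ≈ 0.4750.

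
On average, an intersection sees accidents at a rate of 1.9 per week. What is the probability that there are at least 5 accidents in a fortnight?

Over the interval, μ = 1.9 × 2 = 3.8 (a fortnight = 2 weeks).
P(N ≥ 5) = 1 − P(N ≤ 4) = 1 − Σ_{j=0}^{4} e^(−μ) μ^j/j! ≈ 0.3322.

0.3322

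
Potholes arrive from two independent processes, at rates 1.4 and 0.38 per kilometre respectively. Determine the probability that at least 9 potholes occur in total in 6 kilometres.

0.7384

Independent Poisson processes superpose: combined rate λ = 1.4 + 0.38 = 1.78 per kilometre.
Over the interval, μ = 1.78 × 6 = 10.68 (6 kilometres).
P(N ≥ 9) = 1 − P(N ≤ 8) ≈ 0.7384.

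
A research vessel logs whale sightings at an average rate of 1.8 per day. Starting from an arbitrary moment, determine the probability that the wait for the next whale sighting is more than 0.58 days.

0.3520

The wait for the next event is exponential with rate λ = 1.8 per day.
P(T > 0.58) = e^(−λt) = e^(−1.8 × 0.58) = e^(−1.044) ≈ 0.3520.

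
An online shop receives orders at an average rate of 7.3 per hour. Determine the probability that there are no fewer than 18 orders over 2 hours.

0.2182

Over the interval, μ = 7.3 × 2 = 14.6 (2 hours).
P(N ≥ 18) = 1 − P(N ≤ 17) = 1 − Σ_{j=0}^{17} e^(−μ) μ^j/j! ≈ 0.2182.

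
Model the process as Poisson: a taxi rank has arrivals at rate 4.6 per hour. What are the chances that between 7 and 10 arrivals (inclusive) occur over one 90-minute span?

Over the interval, μ = 4.6 × 1.5 = 6.9 (a 90-minute span = 1.5 hours).
P(7 ≤ N ≤ 10) = Σ_{j=7}^{10} e^(−6.9) · 6.9^j/j! ≈ 0.4437.

0.4437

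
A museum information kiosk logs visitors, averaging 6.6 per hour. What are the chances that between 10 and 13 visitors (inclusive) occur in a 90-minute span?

Over the interval, μ = 6.6 × 1.5 = 9.9 (a 90-minute span = 1.5 hours).
P(10 ≤ N ≤ 13) = Σ_{j=10}^{13} e^(−9.9) · 9.9^j/j! ≈ 0.4011.

0.4011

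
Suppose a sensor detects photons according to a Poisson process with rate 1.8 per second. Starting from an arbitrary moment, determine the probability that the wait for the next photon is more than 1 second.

The wait for the next event is exponential with rate λ = 1.8 per second.
P(T > 1) = e^(−λt) = e^(−1.8 × 1) = e^(−1.8) ≈ 0.1653.

0.1653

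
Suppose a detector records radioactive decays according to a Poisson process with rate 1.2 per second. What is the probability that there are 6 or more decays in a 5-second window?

0.5543

Over the interval, μ = 1.2 × 5 = 6 (a 5-second window = 5 seconds).
P(N ≥ 6) = 1 − P(N ≤ 5) = 1 − Σ_{j=0}^{5} e^(−μ) μ^j/j! ≈ 0.5543.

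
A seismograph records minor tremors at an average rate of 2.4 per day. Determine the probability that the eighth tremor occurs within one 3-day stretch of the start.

0.4311

Over the interval, μ = 2.4 × 3 = 7.2 (a 3-day stretch = 3 days).
The eighth arrival falls in the interval iff at least 8 events occur there: P(S_8 ≤ t) = P(N ≥ 8) = 1 − P(N ≤ 7) ≈ 0.4311.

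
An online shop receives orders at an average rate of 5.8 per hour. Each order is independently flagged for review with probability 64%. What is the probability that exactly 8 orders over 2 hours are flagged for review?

Thinning: the orders that are flagged for review themselves form a Poisson process with rate 0.64 × 5.8 = 3.712 per hour.
Over the interval, μ = 3.712 × 2 = 7.424 (2 hours).
P(N = 8) = e^(−7.424) · 7.424^8/8! ≈ 0.1366.

0.1366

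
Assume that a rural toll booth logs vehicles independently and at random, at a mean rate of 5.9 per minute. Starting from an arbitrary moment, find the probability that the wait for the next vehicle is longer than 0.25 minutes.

0.2288

The wait for the next event is exponential with rate λ = 5.9 per minute.
P(T > 0.25) = e^(−λt) = e^(−5.9 × 0.25) = e^(−1.475) ≈ 0.2288.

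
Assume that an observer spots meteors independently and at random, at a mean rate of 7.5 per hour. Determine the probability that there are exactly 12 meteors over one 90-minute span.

0.1116

Over the interval, μ = 7.5 × 1.5 = 11.25 (a 90-minute span = 1.5 hours).
P(N = 12) = e^(−μ) μ^12/12! = e^(−11.25) · 11.25^12/479001600 ≈ 0.1116.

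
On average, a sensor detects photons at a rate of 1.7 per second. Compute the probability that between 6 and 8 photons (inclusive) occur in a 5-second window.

Over the interval, μ = 1.7 × 5 = 8.5 (a 5-second window = 5 seconds).
P(6 ≤ N ≤ 8) = Σ_{j=6}^{8} e^(−8.5) · 8.5^j/j! ≈ 0.3735.

0.3735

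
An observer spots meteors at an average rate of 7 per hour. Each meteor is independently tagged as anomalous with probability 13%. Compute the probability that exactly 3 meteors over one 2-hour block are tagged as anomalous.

Thinning: the meteors that are tagged as anomalous themselves form a Poisson process with rate 0.13 × 7 = 0.91 per hour.
Over the interval, μ = 0.91 × 2 = 1.82 (a 2-hour block = 2 hours).
P(N = 3) = e^(−1.82) · 1.82^3/3! ≈ 0.1628.

0.1628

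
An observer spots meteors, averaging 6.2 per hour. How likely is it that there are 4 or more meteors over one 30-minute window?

0.3752

Over the interval, μ = 6.2 × 0.5 = 3.1 (a 30-minute window = 0.5 hours).
P(N ≥ 4) = 1 − P(N ≤ 3) = 1 − Σ_{j=0}^{3} e^(−μ) μ^j/j! ≈ 0.3752.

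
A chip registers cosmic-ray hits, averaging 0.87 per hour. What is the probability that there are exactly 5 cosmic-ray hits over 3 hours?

Over the interval, μ = 0.87 × 3 = 2.61 (3 hours).
P(N = 5) = e^(−μ) μ^5/5! = e^(−2.61) · 2.61^5/120 ≈ 0.0742.

0.0742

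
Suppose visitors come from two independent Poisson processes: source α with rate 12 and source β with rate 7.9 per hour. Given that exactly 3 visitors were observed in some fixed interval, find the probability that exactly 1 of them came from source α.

Given the total, each event is independently from source α with probability p = λ_α/(λ_α+λ_β) = 12/19.9 ≈ 0.6030.
So K ~ Binomial(3, 12/19.9): P(K = 1) = C(3,1) · (12/19.9)^1 · (7.9/19.9)^2 ≈ 0.2851.

0.2851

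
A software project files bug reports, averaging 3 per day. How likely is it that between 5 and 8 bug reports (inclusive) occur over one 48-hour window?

Over the interval, μ = 3 × 2 = 6 (a 48-hour window = 2 days).
P(5 ≤ N ≤ 8) = Σ_{j=5}^{8} e^(−6) · 6^j/j! ≈ 0.5622.

0.5622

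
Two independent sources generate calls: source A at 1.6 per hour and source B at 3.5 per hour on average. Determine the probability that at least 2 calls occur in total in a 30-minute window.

Independent Poisson processes superpose: combined rate λ = 1.6 + 3.5 = 5.1 per hour.
Over the interval, μ = 5.1 × 0.5 = 2.55 (a 30-minute window = 0.5 hours).
P(N ≥ 2) = 1 − P(N ≤ 1) ≈ 0.7228.

0.7228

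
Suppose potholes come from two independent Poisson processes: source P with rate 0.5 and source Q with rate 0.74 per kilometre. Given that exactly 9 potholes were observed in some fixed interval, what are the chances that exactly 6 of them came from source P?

0.0767

Given the total, each event is independently from source P with probability p = λ_P/(λ_P+λ_Q) = 0.5/1.24 ≈ 0.4032.
So K ~ Binomial(9, 0.5/1.24): P(K = 6) = C(9,6) · (0.5/1.24)^6 · (0.74/1.24)^3 ≈ 0.0767.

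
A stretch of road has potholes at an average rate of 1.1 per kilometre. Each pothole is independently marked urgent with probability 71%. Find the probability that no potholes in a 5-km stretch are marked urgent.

Thinning: the potholes that are marked urgent themselves form a Poisson process with rate 0.71 × 1.1 = 0.781 per kilometre.
Over the interval, μ = 0.781 × 5 = 3.905 (a 5-km stretch = 5 kilometres).
P(N = 0) = e^(−3.905) · 3.905^0/0! ≈ 0.0201.

0.0201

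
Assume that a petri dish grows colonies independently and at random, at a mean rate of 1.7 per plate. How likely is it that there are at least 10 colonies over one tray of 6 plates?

Over the interval, μ = 1.7 × 6 = 10.2 (a tray of 6 plates = 6 plates).
P(N ≥ 10) = 1 − P(N ≤ 9) = 1 − Σ_{j=0}^{9} e^(−μ) μ^j/j! ≈ 0.5668.

0.5668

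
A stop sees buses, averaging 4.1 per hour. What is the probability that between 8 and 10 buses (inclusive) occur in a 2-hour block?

0.3701

Over the interval, μ = 4.1 × 2 = 8.2 (a 2-hour block = 2 hours).
P(8 ≤ N ≤ 10) = Σ_{j=8}^{10} e^(−8.2) · 8.2^j/j! ≈ 0.3701.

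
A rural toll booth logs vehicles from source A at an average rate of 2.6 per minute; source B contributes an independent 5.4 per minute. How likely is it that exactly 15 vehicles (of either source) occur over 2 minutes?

0.0992

Independent Poisson processes superpose: combined rate λ = 2.6 + 5.4 = 8 per minute.
Over the interval, μ = 8 × 2 = 16 (2 minutes).
P(N = 15) = e^(−16) · 16^15/15! ≈ 0.0992.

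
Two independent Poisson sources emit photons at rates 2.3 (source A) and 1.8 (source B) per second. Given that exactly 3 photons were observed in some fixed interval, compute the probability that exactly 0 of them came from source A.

0.0846

Given the total, each event is independently from source A with probability p = λ_A/(λ_A+λ_B) = 2.3/4.1 ≈ 0.5610.
So K ~ Binomial(3, 2.3/4.1): P(K = 0) = C(3,0) · (2.3/4.1)^0 · (1.8/4.1)^3 ≈ 0.0846.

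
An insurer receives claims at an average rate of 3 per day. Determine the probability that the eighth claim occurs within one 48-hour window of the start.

0.2560

Over the interval, μ = 3 × 2 = 6 (a 48-hour window = 2 days).
The eighth arrival falls in the interval iff at least 8 events occur there: P(S_8 ≤ t) = P(N ≥ 8) = 1 − P(N ≤ 7) ≈ 0.2560.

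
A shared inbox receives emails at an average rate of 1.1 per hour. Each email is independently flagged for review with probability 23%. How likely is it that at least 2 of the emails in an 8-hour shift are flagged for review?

0.6005

Thinning: the emails that are flagged for review themselves form a Poisson process with rate 0.23 × 1.1 = 0.253 per hour.
Over the interval, μ = 0.253 × 8 = 2.024 (an 8-hour shift = 8 hours).
P(N ≥ 2) = 1 − P(N ≤ 1) ≈ 0.6005.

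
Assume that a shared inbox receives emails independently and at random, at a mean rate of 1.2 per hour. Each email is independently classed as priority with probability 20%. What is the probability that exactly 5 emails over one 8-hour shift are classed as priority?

0.0319

Thinning: the emails that are classed as priority themselves form a Poisson process with rate 0.2 × 1.2 = 0.24 per hour.
Over the interval, μ = 0.24 × 8 = 1.92 (an 8-hour shift = 8 hours).
P(N = 5) = e^(−1.92) · 1.92^5/5! ≈ 0.0319.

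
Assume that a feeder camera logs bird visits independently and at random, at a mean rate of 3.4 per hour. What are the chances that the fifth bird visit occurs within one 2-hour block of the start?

0.8080

Over the interval, μ = 3.4 × 2 = 6.8 (a 2-hour block = 2 hours).
The fifth arrival falls in the interval iff at least 5 events occur there: P(S_5 ≤ t) = P(N ≥ 5) = 1 − P(N ≤ 4) ≈ 0.8080.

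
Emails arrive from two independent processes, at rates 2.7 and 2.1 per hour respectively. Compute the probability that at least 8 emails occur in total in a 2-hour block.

Independent Poisson processes superpose: combined rate λ = 2.7 + 2.1 = 4.8 per hour.
Over the interval, μ = 4.8 × 2 = 9.6 (a 2-hour block = 2 hours).
P(N ≥ 8) = 1 − P(N ≤ 7) ≈ 0.7416.

0.7416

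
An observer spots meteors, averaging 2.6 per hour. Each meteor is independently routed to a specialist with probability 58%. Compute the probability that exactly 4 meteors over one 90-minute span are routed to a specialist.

0.1136

Thinning: the meteors that are routed to a specialist themselves form a Poisson process with rate 0.58 × 2.6 = 1.508 per hour.
Over the interval, μ = 1.508 × 1.5 = 2.262 (a 90-minute span = 1.5 hours).
P(N = 4) = e^(−2.262) · 2.262^4/4! ≈ 0.1136.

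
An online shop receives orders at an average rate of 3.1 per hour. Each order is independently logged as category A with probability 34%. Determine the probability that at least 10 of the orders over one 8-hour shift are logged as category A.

0.3382

Thinning: the orders that are logged as category A themselves form a Poisson process with rate 0.34 × 3.1 = 1.054 per hour.
Over the interval, μ = 1.054 × 8 = 8.432 (an 8-hour shift = 8 hours).
P(N ≥ 10) = 1 − P(N ≤ 9) ≈ 0.3382.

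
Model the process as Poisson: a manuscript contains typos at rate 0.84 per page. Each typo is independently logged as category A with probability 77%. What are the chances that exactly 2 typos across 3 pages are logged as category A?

Thinning: the typos that are logged as category A themselves form a Poisson process with rate 0.77 × 0.84 = 0.6468 per page.
Over the interval, μ = 0.6468 × 3 = 1.9404 (3 pages).
P(N = 2) = e^(−1.9404) · 1.9404^2/2! ≈ 0.2704.

0.2704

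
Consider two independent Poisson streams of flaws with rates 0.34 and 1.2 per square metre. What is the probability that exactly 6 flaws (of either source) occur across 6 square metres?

Independent Poisson processes superpose: combined rate λ = 0.34 + 1.2 = 1.54 per square metre.
Over the interval, μ = 1.54 × 6 = 9.24 (6 square metres).
P(N = 6) = e^(−9.24) · 9.24^6/6! ≈ 0.0839.

0.0839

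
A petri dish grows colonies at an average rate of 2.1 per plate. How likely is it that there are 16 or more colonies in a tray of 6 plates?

0.2022

Over the interval, μ = 2.1 × 6 = 12.6 (a tray of 6 plates = 6 plates).
P(N ≥ 16) = 1 − P(N ≤ 15) = 1 − Σ_{j=0}^{15} e^(−μ) μ^j/j! ≈ 0.2022.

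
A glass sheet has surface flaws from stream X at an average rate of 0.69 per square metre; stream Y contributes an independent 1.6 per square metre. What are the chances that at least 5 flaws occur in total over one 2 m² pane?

Independent Poisson processes superpose: combined rate λ = 0.69 + 1.6 = 2.29 per square metre.
Over the interval, μ = 2.29 × 2 = 4.58 (a 2 m² pane = 2 square metres).
P(N ≥ 5) = 1 − P(N ≤ 4) ≈ 0.4830.

0.4830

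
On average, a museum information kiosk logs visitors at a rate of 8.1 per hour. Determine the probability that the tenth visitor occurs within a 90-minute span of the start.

Over the interval, μ = 8.1 × 1.5 = 12.15 (a 90-minute span = 1.5 hours).
The tenth arrival falls in the interval iff at least 10 events occur there: P(S_10 ≤ t) = P(N ≥ 10) = 1 − P(N ≤ 9) ≈ 0.7705.

0.7705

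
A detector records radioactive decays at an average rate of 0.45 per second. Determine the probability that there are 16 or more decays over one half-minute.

Over the interval, μ = 0.45 × 30 = 13.5 (a half-minute = 30 seconds).
P(N ≥ 16) = 1 − P(N ≤ 15) = 1 − Σ_{j=0}^{15} e^(−μ) μ^j/j! ≈ 0.2822.

0.2822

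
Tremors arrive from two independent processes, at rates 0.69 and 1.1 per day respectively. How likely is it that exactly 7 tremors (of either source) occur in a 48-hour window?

0.0417

Independent Poisson processes superpose: combined rate λ = 0.69 + 1.1 = 1.79 per day.
Over the interval, μ = 1.79 × 2 = 3.58 (a 48-hour window = 2 days).
P(N = 7) = e^(−3.58) · 3.58^7/7! ≈ 0.0417.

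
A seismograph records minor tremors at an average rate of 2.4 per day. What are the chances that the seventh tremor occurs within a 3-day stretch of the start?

Over the interval, μ = 2.4 × 3 = 7.2 (a 3-day stretch = 3 days).
The seventh arrival falls in the interval iff at least 7 events occur there: P(S_7 ≤ t) = P(N ≥ 7) = 1 − P(N ≤ 6) ≈ 0.5796.

0.5796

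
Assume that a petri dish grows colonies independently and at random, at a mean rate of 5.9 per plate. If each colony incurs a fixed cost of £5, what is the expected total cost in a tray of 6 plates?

E[N] = 5.9 × 6 = 35.4 (a tray of 6 plates = 6 plates); E[cost] = 35.4 × £5 = £177.

£177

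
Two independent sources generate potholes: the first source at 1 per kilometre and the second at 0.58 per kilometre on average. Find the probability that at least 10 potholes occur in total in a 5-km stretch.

0.2710

Independent Poisson processes superpose: combined rate λ = 1 + 0.58 = 1.58 per kilometre.
Over the interval, μ = 1.58 × 5 = 7.9 (a 5-km stretch = 5 kilometres).
P(N ≥ 10) = 1 − P(N ≤ 9) ≈ 0.2710.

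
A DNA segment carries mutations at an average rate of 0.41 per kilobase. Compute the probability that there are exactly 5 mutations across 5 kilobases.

0.0388

Over the interval, μ = 0.41 × 5 = 2.05 (5 kilobases).
P(N = 5) = e^(−μ) μ^5/5! = e^(−2.05) · 2.05^5/120 ≈ 0.0388.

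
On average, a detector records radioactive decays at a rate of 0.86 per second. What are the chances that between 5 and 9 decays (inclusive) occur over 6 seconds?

0.5491

Over the interval, μ = 0.86 × 6 = 5.16 (6 seconds).
P(5 ≤ N ≤ 9) = Σ_{j=5}^{9} e^(−5.16) · 5.16^j/j! ≈ 0.5491.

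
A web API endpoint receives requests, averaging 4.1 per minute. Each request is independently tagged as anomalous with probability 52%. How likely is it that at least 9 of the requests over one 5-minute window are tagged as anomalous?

Thinning: the requests that are tagged as anomalous themselves form a Poisson process with rate 0.52 × 4.1 = 2.132 per minute.
Over the interval, μ = 2.132 × 5 = 10.66 (a 5-minute window = 5 minutes).
P(N ≥ 9) = 1 − P(N ≤ 8) ≈ 0.7364.

0.7364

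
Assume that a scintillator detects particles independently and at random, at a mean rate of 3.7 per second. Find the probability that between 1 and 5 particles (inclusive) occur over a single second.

With mean μ = 3.7 per second,
P(1 ≤ N ≤ 5) = Σ_{j=1}^{5} e^(−3.7) · 3.7^j/j! ≈ 0.8054.

0.8054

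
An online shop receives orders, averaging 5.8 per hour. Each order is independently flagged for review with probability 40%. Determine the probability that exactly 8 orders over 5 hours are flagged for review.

0.0745

Thinning: the orders that are flagged for review themselves form a Poisson process with rate 0.4 × 5.8 = 2.32 per hour.
Over the interval, μ = 2.32 × 5 = 11.6 (5 hours).
P(N = 8) = e^(−11.6) · 11.6^8/8! ≈ 0.0745.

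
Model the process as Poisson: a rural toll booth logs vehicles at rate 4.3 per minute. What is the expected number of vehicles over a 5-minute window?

E[N] = λt = 4.3 × 5 = 21.5 (a 5-minute window = 5 minutes).

21.5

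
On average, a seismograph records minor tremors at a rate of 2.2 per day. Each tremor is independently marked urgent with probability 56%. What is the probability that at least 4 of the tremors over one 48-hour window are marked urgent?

0.2348

Thinning: the tremors that are marked urgent themselves form a Poisson process with rate 0.56 × 2.2 = 1.232 per day.
Over the interval, μ = 1.232 × 2 = 2.464 (a 48-hour window = 2 days).
P(N ≥ 4) = 1 − P(N ≤ 3) ≈ 0.2348.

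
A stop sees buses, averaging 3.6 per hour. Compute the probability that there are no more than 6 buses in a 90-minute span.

0.7017

Over the interval, μ = 3.6 × 1.5 = 5.4 (a 90-minute span = 1.5 hours).
P(N ≤ 6) = Σ_{j=0}^{6} e^(−μ) μ^j/j! ≈ 0.7017.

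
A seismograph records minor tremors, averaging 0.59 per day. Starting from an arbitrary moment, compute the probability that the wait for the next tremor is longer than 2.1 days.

0.2897

The wait for the next event is exponential with rate λ = 0.59 per day.
P(T > 2.1) = e^(−λt) = e^(−0.59 × 2.1) = e^(−1.239) ≈ 0.2897.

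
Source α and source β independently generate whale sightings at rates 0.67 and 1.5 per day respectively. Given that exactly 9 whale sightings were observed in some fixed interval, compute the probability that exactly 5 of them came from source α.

Given the total, each event is independently from source α with probability p = λ_α/(λ_α+λ_β) = 0.67/2.17 ≈ 0.3088.
So K ~ Binomial(9, 0.67/2.17): P(K = 5) = C(9,5) · (0.67/2.17)^5 · (1.5/2.17)^4 ≈ 0.0807.

0.0807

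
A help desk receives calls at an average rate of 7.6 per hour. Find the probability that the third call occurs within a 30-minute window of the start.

Over the interval, μ = 7.6 × 0.5 = 3.8 (a 30-minute window = 0.5 hours).
The third arrival falls in the interval iff at least 3 events occur there: P(S_3 ≤ t) = P(N ≥ 3) = 1 − P(N ≤ 2) ≈ 0.7311.

0.7311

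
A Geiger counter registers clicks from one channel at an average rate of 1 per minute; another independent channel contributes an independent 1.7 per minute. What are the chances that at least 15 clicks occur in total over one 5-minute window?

0.3767

Independent Poisson processes superpose: combined rate λ = 1 + 1.7 = 2.7 per minute.
Over the interval, μ = 2.7 × 5 = 13.5 (a 5-minute window = 5 minutes).
P(N ≥ 15) = 1 − P(N ≤ 14) ≈ 0.3767.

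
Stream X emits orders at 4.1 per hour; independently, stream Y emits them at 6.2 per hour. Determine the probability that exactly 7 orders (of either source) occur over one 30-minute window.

0.1106

Independent Poisson processes superpose: combined rate λ = 4.1 + 6.2 = 10.3 per hour.
Over the interval, μ = 10.3 × 0.5 = 5.15 (a 30-minute window = 0.5 hours).
P(N = 7) = e^(−5.15) · 5.15^7/7! ≈ 0.1106.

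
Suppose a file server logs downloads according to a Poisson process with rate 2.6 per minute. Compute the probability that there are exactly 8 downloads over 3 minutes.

0.1392

Over the interval, μ = 2.6 × 3 = 7.8 (3 minutes).
P(N = 8) = e^(−μ) μ^8/8! = e^(−7.8) · 7.8^8/40320 ≈ 0.1392.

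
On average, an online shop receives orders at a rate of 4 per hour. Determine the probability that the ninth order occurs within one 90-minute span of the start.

0.1528

Over the interval, μ = 4 × 1.5 = 6 (a 90-minute span = 1.5 hours).
The ninth arrival falls in the interval iff at least 9 events occur there: P(S_9 ≤ t) = P(N ≥ 9) = 1 − P(N ≤ 8) ≈ 0.1528.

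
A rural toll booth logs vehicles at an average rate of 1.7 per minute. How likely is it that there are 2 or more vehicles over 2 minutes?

0.8532

Over the interval, μ = 1.7 × 2 = 3.4 (2 minutes).
P(N ≥ 2) = 1 − P(N ≤ 1) = 1 − Σ_{j=0}^{1} e^(−μ) μ^j/j! ≈ 0.8532.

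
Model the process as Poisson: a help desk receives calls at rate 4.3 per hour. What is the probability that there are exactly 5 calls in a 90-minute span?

0.1470

Over the interval, μ = 4.3 × 1.5 = 6.45 (a 90-minute span = 1.5 hours).
P(N = 5) = e^(−μ) μ^5/5! = e^(−6.45) · 6.45^5/120 ≈ 0.1470.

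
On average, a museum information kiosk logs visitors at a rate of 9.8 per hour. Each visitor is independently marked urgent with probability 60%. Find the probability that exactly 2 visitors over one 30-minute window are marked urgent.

0.2285

Thinning: the visitors that are marked urgent themselves form a Poisson process with rate 0.6 × 9.8 = 5.88 per hour.
Over the interval, μ = 5.88 × 0.5 = 2.94 (a 30-minute window = 0.5 hours).
P(N = 2) = e^(−2.94) · 2.94^2/2! ≈ 0.2285.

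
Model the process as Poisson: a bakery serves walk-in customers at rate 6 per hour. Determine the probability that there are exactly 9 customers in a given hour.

With mean μ = 6 per hour,
P(N = 9) = e^(−μ) μ^9/9! = e^(−6) · 6^9/362880 ≈ 0.0688.

0.0688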